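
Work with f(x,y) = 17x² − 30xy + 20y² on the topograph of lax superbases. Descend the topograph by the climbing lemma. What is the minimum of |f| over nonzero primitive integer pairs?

translate: b→4 (≡-30 mod 34), so (17,-30,20)→(17,4,7)
flip: (17,4,7)→(7,-4,17)
reduced (well bottom): (7,-4,17) with a≤c, −a<b≤a
well minimum = a = 7

7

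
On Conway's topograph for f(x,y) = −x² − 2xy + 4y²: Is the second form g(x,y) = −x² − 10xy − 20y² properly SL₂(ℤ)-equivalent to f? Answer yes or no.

D₁ = 20, D₂ = 20
river cycle of f (length 2): (-1, 4, 1), (1, 4, -1)
river cycle of g (length 2): (-1, 4, 1), (1, 4, -1)
cycles coincide ⇒ equivalent

yes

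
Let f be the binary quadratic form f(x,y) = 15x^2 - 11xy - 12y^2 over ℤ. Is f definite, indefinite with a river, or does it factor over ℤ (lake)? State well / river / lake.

D = b²−4ac = (-11)² − 4·15·(-12) = 841
D = 29² is a perfect square ⇒ form factors over ℤ ⇒ lakes

lake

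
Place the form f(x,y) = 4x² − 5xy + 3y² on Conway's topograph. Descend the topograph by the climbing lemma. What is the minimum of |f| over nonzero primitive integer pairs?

translate: b→3 (≡-5 mod 8), so (4,-5,3)→(4,3,2)
flip: (4,3,2)→(2,-3,4)
translate: b→1 (≡-3 mod 4), so (2,-3,4)→(2,1,3)
reduced (well bottom): (2,1,3) with a≤c, −a<b≤a
well minimum = a = 2

2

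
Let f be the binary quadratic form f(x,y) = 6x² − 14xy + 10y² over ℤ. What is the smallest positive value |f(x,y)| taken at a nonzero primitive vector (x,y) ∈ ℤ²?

translate: b→-2 (≡-14 mod 12), so (6,-14,10)→(6,-2,2)
flip: (6,-2,2)→(2,2,6)
reduced (well bottom): (2,2,6) with a≤c, −a<b≤a
well minimum = a = 2

2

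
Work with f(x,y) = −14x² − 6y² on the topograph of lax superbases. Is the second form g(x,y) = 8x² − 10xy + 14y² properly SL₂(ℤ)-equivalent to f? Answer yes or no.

D₁ = -336, D₂ = -348
discriminants differ ⇒ not SL₂(ℤ)-equivalent

no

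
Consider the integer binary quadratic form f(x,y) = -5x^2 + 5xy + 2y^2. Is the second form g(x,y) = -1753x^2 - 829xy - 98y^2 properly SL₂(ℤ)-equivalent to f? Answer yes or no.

D₁ = 65, D₂ = 65
river cycle of f (length 6): (2, 7, -2), (-2, 5, 5), (5, 5, -2), (-2, 7, 2), (2, 5, -5), (-5, 5, 2)
river cycle of g (length 6): (-5, 5, 2), (2, 7, -2), (-2, 5, 5), (5, 5, -2), (-2, 7, 2), (2, 5, -5)
cycles coincide ⇒ equivalent

yes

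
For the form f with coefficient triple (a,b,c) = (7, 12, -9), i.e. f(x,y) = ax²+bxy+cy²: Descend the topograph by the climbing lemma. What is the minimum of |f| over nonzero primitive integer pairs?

river: ρ → (-9,6,10)
river: ρ → (10,14,-5)
river: ρ → (-5,16,7)
river: ρ → (7,12,-9)
closes: descent 0, river 4
min |a| on river = 5

5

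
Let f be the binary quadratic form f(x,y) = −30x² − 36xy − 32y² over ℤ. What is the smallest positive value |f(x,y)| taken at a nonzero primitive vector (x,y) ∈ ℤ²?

translate: b→-24 (≡36 mod 60), so (30,36,32)→(30,-24,26)
flip: (30,-24,26)→(26,24,30)
reduced (well bottom): (26,24,30) with a≤c, −a<b≤a
well minimum |f| = |-26| = 26 (negative-definite)

26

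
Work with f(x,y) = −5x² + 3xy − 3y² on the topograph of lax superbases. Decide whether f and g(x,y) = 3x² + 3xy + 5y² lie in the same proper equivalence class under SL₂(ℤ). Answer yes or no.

D₁ = -51, D₂ = -51
f is negative-definite; reduce −f:
−f: flip: (5,-3,3)→(3,3,5)
−f: reduced (well bottom): (3,3,5) with a≤c, −a<b≤a
flip sign back: reduced form of f is (-3,-3,-5)
g: reduced (well bottom): (3,3,5) with a≤c, −a<b≤a
reduced forms (-3, -3, -5) vs (3, 3, 5) ⇒ inequivalent

no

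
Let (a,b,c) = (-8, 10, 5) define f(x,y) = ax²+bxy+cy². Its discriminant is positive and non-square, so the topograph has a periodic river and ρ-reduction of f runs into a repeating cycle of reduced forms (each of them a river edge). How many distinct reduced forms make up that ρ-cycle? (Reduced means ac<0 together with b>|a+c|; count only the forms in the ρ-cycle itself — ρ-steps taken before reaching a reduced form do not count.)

D = 260, ⌊√D⌋ = 16
river: ρ → (5,10,-8)
river: ρ → (-8,6,7)
river: ρ → (7,8,-7)
river: ρ → (-7,6,8)
river: ρ → (8,10,-5)
river: ρ → (-5,10,8)
river: ρ → (8,6,-7)
river: ρ → (-7,8,7)
river: ρ → (7,6,-8)
river: ρ → (-8,10,5)
ρ-cycle length = 10 (tail of 0 descent steps not counted)

10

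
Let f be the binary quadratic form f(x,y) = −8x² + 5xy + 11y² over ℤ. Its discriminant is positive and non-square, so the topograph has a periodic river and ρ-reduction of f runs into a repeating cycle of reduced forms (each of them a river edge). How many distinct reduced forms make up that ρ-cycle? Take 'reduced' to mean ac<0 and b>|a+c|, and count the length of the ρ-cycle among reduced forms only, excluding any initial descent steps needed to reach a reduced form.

D = 377, ⌊√D⌋ = 19
river: ρ → (11,17,-2)
river: ρ → (-2,19,2)
river: ρ → (2,17,-11)
river: ρ → (-11,5,8)
river: ρ → (8,11,-8)
river: ρ → (-8,5,11)
ρ-cycle length = 6 (tail of 0 descent steps not counted)

6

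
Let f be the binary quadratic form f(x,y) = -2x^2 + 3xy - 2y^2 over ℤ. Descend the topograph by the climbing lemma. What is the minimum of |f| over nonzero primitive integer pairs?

translate: b→1 (≡-3 mod 4), so (2,-3,2)→(2,1,1)
flip: (2,1,1)→(1,-1,2)
translate: b→1 (≡-1 mod 2), so (1,-1,2)→(1,1,2)
reduced (well bottom): (1,1,2) with a≤c, −a<b≤a
well minimum |f| = |-1| = 1 (negative-definite)

1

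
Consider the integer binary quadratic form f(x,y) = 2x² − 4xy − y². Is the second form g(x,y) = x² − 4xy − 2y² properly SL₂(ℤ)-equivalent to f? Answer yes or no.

D₁ = 24, D₂ = 24
river cycle of f (length 2): (-1, 4, 2), (2, 4, -1)
river cycle of g (length 2): (-2, 4, 1), (1, 4, -2)
cycles differ ⇒ inequivalent

no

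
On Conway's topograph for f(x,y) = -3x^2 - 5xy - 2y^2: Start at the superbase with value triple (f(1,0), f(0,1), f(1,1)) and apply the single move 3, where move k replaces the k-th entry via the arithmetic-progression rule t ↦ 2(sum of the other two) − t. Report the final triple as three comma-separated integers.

start (-3,-2,-10) = (f(1,0),f(0,1),f(1,1))
replace slot 3: 2·((-3)+(-2)) − (-10) = 0 → (-3,-2,0)

-3,-2,0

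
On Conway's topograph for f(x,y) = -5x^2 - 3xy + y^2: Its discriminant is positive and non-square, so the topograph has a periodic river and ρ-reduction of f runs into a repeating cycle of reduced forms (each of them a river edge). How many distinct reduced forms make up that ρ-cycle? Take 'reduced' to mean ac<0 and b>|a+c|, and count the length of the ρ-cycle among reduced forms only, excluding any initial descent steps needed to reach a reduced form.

D = 29, ⌊√D⌋ = 5
descent: ρ → (1,5,-1)  [lands on river]
river: ρ → (-1,5,1)
ρ-cycle length = 2 (tail of 1 descent step not counted)

2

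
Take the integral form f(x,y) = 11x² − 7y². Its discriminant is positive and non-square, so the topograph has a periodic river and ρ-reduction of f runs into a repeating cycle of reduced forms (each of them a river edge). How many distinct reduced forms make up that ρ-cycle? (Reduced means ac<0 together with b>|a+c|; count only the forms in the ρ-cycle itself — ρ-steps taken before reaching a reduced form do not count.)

D = 308, ⌊√D⌋ = 17
descent: ρ → (-7,14,4)  [lands on river]
river: ρ → (4,10,-13)
river: ρ → (-13,16,1)
river: ρ → (1,16,-13)
river: ρ → (-13,10,4)
river: ρ → (4,14,-7)
ρ-cycle length = 6 (tail of 1 descent step not counted)

6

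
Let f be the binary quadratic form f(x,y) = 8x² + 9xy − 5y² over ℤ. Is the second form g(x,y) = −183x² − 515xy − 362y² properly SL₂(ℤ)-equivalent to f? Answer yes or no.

D₁ = 241, D₂ = 241
river cycle of f (length 38): (-5, 11, 6), (6, 13, -3), (-3, 11, 10), (10, 9, -4), (-4, 15, 1), (1, 15, -4), (-4, 9, 10), (10, 11, -3), (-3, 13, 6), (6, 11, -5), … (28 more)
river cycle of g (length 38): (-5, 11, 6), (6, 13, -3), (-3, 11, 10), (10, 9, -4), (-4, 15, 1), (1, 15, -4), (-4, 9, 10), (10, 11, -3), (-3, 13, 6), (6, 11, -5), … (28 more)
cycles coincide ⇒ equivalent

yes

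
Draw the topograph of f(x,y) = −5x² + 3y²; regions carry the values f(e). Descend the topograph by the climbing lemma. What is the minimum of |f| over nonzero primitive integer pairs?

descent: ρ → (3,6,-2)  [lands on river]
river: ρ → (-2,6,3)
closes: descent 1, river 2
min |a| on river = 2

2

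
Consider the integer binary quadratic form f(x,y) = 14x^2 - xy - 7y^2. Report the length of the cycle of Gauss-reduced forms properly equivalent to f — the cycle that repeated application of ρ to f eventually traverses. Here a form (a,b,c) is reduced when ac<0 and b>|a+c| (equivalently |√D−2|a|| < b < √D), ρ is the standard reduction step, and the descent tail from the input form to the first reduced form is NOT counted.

D = 393, ⌊√D⌋ = 19
descent: ρ → (-7,15,6)  [lands on river]
river: ρ → (6,9,-13)
river: ρ → (-13,17,2)
river: ρ → (2,19,-4)
river: ρ → (-4,13,14)
river: ρ → (14,15,-3)
river: ρ → (-3,15,14)
river: ρ → (14,13,-4)
river: ρ → (-4,19,2)
river: ρ → (2,17,-13)
river: ρ → (-13,9,6)
river: ρ → (6,15,-7)
river: ρ → (-7,13,8)
river: ρ → (8,19,-1)
river: ρ → (-1,19,8)
river: ρ → (8,13,-7)
ρ-cycle length = 16 (tail of 1 descent step not counted)

16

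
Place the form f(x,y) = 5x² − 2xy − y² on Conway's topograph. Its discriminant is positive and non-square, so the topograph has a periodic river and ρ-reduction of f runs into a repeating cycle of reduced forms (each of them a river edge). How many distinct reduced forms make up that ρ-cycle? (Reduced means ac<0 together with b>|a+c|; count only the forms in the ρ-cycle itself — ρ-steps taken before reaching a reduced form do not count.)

D = 24, ⌊√D⌋ = 4
descent: ρ → (-1,4,2)  [lands on river]
river: ρ → (2,4,-1)
ρ-cycle length = 2 (tail of 1 descent step not counted)

2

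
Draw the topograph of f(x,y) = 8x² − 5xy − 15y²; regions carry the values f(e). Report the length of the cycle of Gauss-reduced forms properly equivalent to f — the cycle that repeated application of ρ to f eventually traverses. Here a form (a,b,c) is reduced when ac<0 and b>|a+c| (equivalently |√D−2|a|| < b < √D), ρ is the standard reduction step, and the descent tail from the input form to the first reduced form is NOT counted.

D = 505, ⌊√D⌋ = 22
descent: ρ → (-15,5,8)
descent: ρ → (8,11,-12)  [lands on river]
river: ρ → (-12,13,7)
river: ρ → (7,15,-10)
river: ρ → (-10,5,12)
river: ρ → (12,19,-3)
river: ρ → (-3,17,18)
river: ρ → (18,19,-2)
river: ρ → (-2,21,8)
ρ-cycle length = 8 (tail of 2 descent steps not counted)

8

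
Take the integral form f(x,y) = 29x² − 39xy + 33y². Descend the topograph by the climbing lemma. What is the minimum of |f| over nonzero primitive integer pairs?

translate: b→19 (≡-39 mod 58), so (29,-39,33)→(29,19,23)
flip: (29,19,23)→(23,-19,29)
reduced (well bottom): (23,-19,29) with a≤c, −a<b≤a
well minimum = a = 23

23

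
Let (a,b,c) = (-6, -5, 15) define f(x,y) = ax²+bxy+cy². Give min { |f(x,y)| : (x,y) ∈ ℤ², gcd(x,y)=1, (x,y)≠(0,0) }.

descent: ρ → (15,5,-6)
descent: ρ → (-6,19,1)  [lands on river]
river: ρ → (1,19,-6)
river: ρ → (-6,17,4)
river: ρ → (4,15,-10)
river: ρ → (-10,5,9)
river: ρ → (9,13,-6)
river: ρ → (-6,11,11)
river: ρ → (11,11,-6)
river: ρ → (-6,13,9)
river: ρ → (9,5,-10)
river: ρ → (-10,15,4)
river: ρ → (4,17,-6)
closes: descent 2, river 12
min |a| on river = 1

1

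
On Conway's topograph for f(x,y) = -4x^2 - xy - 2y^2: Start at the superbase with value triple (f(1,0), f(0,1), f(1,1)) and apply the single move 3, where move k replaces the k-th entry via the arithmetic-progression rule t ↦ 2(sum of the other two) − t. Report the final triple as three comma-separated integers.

start (-4,-2,-7) = (f(1,0),f(0,1),f(1,1))
replace slot 3: 2·((-4)+(-2)) − (-7) = -5 → (-4,-2,-5)

-4,-2,-5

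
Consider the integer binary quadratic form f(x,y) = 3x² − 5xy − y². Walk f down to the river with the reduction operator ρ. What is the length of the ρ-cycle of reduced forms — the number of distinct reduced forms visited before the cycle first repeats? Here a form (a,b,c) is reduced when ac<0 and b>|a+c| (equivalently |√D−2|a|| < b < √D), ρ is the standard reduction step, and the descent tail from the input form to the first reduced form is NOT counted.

D = 37, ⌊√D⌋ = 6
descent: ρ → (-1,5,3)  [lands on river]
river: ρ → (3,1,-3)
river: ρ → (-3,5,1)
river: ρ → (1,5,-3)
river: ρ → (-3,1,3)
river: ρ → (3,5,-1)
ρ-cycle length = 6 (tail of 1 descent step not counted)

6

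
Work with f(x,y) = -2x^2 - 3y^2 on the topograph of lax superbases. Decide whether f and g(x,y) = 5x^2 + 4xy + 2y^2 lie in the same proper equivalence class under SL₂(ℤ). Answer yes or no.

D₁ = -24, D₂ = -24
f is negative-definite; reduce −f:
−f: reduced (well bottom): (2,0,3) with a≤c, −a<b≤a
flip sign back: reduced form of f is (-2,0,-3)
g: flip: (5,4,2)→(2,-4,5)
g: translate: b→0 (≡-4 mod 4), so (2,-4,5)→(2,0,3)
g: reduced (well bottom): (2,0,3) with a≤c, −a<b≤a
reduced forms (-2, 0, -3) vs (2, 0, 3) ⇒ inequivalent

no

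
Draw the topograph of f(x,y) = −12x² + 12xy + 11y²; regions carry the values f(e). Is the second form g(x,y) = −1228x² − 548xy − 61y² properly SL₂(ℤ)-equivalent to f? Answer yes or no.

D₁ = 672, D₂ = 672
river cycle of f (length 6): (11, 10, -13), (-13, 16, 8), (8, 16, -13), (-13, 10, 11), (11, 12, -12), (-12, 12, 11)
river cycle of g (length 6): (-12, 12, 11), (11, 10, -13), (-13, 16, 8), (8, 16, -13), (-13, 10, 11), (11, 12, -12)
cycles coincide ⇒ equivalent

yes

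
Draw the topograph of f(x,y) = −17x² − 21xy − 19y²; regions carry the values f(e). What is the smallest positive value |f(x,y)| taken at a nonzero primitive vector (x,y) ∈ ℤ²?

translate: b→-13 (≡21 mod 34), so (17,21,19)→(17,-13,15)
flip: (17,-13,15)→(15,13,17)
reduced (well bottom): (15,13,17) with a≤c, −a<b≤a
well minimum |f| = |-15| = 15 (negative-definite)

15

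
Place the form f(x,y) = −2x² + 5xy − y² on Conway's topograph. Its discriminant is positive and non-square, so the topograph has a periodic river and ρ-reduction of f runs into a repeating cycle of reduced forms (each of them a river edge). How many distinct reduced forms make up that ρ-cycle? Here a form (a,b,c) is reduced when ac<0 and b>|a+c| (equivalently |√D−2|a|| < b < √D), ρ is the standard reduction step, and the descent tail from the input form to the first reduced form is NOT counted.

D = 17, ⌊√D⌋ = 4
descent: ρ → (-1,3,2)  [lands on river]
river: ρ → (2,1,-2)
river: ρ → (-2,3,1)
river: ρ → (1,3,-2)
river: ρ → (-2,1,2)
river: ρ → (2,3,-1)
ρ-cycle length = 6 (tail of 1 descent step not counted)

6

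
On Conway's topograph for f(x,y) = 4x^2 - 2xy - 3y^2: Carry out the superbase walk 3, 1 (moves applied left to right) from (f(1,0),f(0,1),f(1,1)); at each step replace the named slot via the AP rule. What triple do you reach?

start (4,-3,-1) = (f(1,0),f(0,1),f(1,1))
replace slot 3: 2·(4+(-3)) − (-1) = 3 → (4,-3,3)
replace slot 1: 2·((-3)+3) − 4 = -4 → (-4,-3,3)

-4,-3,3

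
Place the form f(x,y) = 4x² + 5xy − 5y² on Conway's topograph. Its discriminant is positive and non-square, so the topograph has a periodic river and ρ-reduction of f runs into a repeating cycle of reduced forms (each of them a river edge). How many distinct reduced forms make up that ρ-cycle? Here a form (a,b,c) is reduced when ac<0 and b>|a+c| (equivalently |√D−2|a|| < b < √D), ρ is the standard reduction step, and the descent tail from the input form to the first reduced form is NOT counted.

D = 105, ⌊√D⌋ = 10
river: ρ → (-5,5,4)
river: ρ → (4,3,-6)
river: ρ → (-6,9,1)
river: ρ → (1,9,-6)
river: ρ → (-6,3,4)
river: ρ → (4,5,-5)
ρ-cycle length = 6 (tail of 0 descent steps not counted)

6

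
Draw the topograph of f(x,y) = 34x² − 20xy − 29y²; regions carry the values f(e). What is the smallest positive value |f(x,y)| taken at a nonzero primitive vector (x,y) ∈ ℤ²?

descent: ρ → (-29,20,34)  [lands on river]
river: ρ → (34,48,-15)
river: ρ → (-15,42,43)
river: ρ → (43,44,-14)
river: ρ → (-14,40,49)
river: ρ → (49,58,-5)
river: ρ → (-5,62,25)
river: ρ → (25,38,-29)
closes: descent 1, river 8
min |a| on river = 5

5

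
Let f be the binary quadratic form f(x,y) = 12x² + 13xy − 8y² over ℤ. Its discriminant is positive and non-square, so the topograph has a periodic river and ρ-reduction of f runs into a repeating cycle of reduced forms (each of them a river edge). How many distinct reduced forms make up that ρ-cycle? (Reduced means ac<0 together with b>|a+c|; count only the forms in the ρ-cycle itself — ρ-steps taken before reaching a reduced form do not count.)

D = 553, ⌊√D⌋ = 23
river: ρ → (-8,19,6)
river: ρ → (6,17,-11)
river: ρ → (-11,5,12)
river: ρ → (12,19,-4)
river: ρ → (-4,21,7)
river: ρ → (7,21,-4)
river: ρ → (-4,19,12)
river: ρ → (12,5,-11)
river: ρ → (-11,17,6)
river: ρ → (6,19,-8)
river: ρ → (-8,13,12)
river: ρ → (12,11,-9)
river: ρ → (-9,7,14)
river: ρ → (14,21,-2)
river: ρ → (-2,23,3)
river: ρ → (3,19,-16)
river: ρ → (-16,13,6)
river: ρ → (6,23,-1)
river: ρ → (-1,23,6)
river: ρ → (6,13,-16)
river: ρ → (-16,19,3)
river: ρ → (3,23,-2)
river: ρ → (-2,21,14)
river: ρ → (14,7,-9)
river: ρ → (-9,11,12)
river: ρ → (12,13,-8)
ρ-cycle length = 26 (tail of 0 descent steps not counted)

26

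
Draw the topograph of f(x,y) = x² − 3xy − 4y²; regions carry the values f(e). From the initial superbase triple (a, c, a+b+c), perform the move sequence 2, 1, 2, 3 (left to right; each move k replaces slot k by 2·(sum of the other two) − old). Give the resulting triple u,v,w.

start (1,-4,-6) = (f(1,0),f(0,1),f(1,1))
replace slot 2: 2·(1+(-6)) − (-4) = -6 → (1,-6,-6)
replace slot 1: 2·((-6)+(-6)) − 1 = -25 → (-25,-6,-6)
replace slot 2: 2·((-25)+(-6)) − (-6) = -56 → (-25,-56,-6)
replace slot 3: 2·((-25)+(-56)) − (-6) = -156 → (-25,-56,-156)

-25,-56,-156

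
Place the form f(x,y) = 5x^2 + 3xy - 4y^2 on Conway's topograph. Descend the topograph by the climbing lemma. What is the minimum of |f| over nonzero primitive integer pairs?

river: ρ → (-4,5,4)
river: ρ → (4,3,-5)
river: ρ → (-5,7,2)
river: ρ → (2,9,-1)
river: ρ → (-1,9,2)
river: ρ → (2,7,-5)
river: ρ → (-5,3,4)
river: ρ → (4,5,-4)
river: ρ → (-4,3,5)
river: ρ → (5,7,-2)
river: ρ → (-2,9,1)
river: ρ → (1,9,-2)
river: ρ → (-2,7,5)
river: ρ → (5,3,-4)
closes: descent 0, river 14
min |a| on river = 1

1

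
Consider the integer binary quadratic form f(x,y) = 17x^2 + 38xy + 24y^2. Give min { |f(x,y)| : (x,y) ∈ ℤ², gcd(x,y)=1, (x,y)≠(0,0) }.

translate: b→4 (≡38 mod 34), so (17,38,24)→(17,4,3)
flip: (17,4,3)→(3,-4,17)
translate: b→2 (≡-4 mod 6), so (3,-4,17)→(3,2,16)
reduced (well bottom): (3,2,16) with a≤c, −a<b≤a
well minimum = a = 3

3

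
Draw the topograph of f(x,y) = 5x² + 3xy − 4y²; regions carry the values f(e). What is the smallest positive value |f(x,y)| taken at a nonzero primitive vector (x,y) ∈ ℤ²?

river: ρ → (-4,5,4)
river: ρ → (4,3,-5)
river: ρ → (-5,7,2)
river: ρ → (2,9,-1)
river: ρ → (-1,9,2)
river: ρ → (2,7,-5)
river: ρ → (-5,3,4)
river: ρ → (4,5,-4)
river: ρ → (-4,3,5)
river: ρ → (5,7,-2)
river: ρ → (-2,9,1)
river: ρ → (1,9,-2)
river: ρ → (-2,7,5)
river: ρ → (5,3,-4)
closes: descent 0, river 14
min |a| on river = 1

1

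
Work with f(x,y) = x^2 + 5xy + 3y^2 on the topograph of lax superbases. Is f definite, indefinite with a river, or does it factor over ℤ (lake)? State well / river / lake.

D = b²−4ac = 5² − 4·1·3 = 13
D > 0 non-square ⇒ indefinite ⇒ periodic river

river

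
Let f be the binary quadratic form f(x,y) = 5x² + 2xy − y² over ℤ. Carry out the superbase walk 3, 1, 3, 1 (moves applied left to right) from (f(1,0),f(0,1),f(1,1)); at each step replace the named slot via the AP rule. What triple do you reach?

start (5,-1,6) = (f(1,0),f(0,1),f(1,1))
replace slot 3: 2·(5+(-1)) − 6 = 2 → (5,-1,2)
replace slot 1: 2·((-1)+2) − 5 = -3 → (-3,-1,2)
replace slot 3: 2·((-3)+(-1)) − 2 = -10 → (-3,-1,-10)
replace slot 1: 2·((-1)+(-10)) − (-3) = -19 → (-19,-1,-10)

-19,-1,-10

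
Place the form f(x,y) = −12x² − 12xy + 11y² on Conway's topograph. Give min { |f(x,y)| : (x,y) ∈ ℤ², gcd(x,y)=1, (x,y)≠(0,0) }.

descent: ρ → (11,12,-12)  [lands on river]
river: ρ → (-12,12,11)
river: ρ → (11,10,-13)
river: ρ → (-13,16,8)
river: ρ → (8,16,-13)
river: ρ → (-13,10,11)
closes: descent 1, river 6
min |a| on river = 8

8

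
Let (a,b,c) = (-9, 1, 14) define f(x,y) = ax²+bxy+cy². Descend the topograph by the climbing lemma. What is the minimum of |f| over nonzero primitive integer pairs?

descent: ρ → (14,-1,-9)
descent: ρ → (-9,19,4)  [lands on river]
river: ρ → (4,21,-4)
river: ρ → (-4,19,9)
river: ρ → (9,17,-6)
river: ρ → (-6,19,6)
river: ρ → (6,17,-9)
closes: descent 2, river 6
min |a| on river = 4

4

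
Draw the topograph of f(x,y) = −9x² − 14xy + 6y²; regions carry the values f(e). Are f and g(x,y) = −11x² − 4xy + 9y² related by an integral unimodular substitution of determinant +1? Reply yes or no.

D₁ = 412, D₂ = 412
river cycle of f (length 12): (6, 14, -9), (-9, 4, 11), (11, 18, -2), (-2, 18, 11), (11, 4, -9), (-9, 14, 6), (6, 10, -13), (-13, 16, 3), (3, 20, -1), (-1, 20, 3), … (2 more)
river cycle of g (length 12): (9, 4, -11), (-11, 18, 2), (2, 18, -11), (-11, 4, 9), (9, 14, -6), (-6, 10, 13), (13, 16, -3), (-3, 20, 1), (1, 20, -3), (-3, 16, 13), … (2 more)
cycles differ ⇒ inequivalent

no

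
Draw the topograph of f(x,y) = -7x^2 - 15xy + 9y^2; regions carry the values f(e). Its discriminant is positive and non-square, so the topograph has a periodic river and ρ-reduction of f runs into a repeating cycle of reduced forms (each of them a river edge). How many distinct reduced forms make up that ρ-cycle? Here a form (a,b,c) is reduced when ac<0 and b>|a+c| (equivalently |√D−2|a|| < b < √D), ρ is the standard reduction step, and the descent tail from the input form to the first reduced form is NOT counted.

D = 477, ⌊√D⌋ = 21
descent: ρ → (9,15,-7)  [lands on river]
river: ρ → (-7,13,11)
river: ρ → (11,9,-9)
river: ρ → (-9,9,11)
river: ρ → (11,13,-7)
river: ρ → (-7,15,9)
river: ρ → (9,21,-1)
river: ρ → (-1,21,9)
ρ-cycle length = 8 (tail of 1 descent step not counted)

8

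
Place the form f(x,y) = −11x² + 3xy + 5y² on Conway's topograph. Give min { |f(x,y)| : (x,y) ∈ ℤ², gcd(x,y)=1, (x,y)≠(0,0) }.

descent: ρ → (5,7,-9)  [lands on river]
river: ρ → (-9,11,3)
river: ρ → (3,13,-5)
river: ρ → (-5,7,9)
river: ρ → (9,11,-3)
river: ρ → (-3,13,5)
closes: descent 1, river 6
min |a| on river = 3

3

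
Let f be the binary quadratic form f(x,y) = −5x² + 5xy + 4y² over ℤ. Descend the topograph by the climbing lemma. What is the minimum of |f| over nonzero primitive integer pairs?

river: ρ → (4,3,-6)
river: ρ → (-6,9,1)
river: ρ → (1,9,-6)
river: ρ → (-6,3,4)
river: ρ → (4,5,-5)
river: ρ → (-5,5,4)
closes: descent 0, river 6
min |a| on river = 1

1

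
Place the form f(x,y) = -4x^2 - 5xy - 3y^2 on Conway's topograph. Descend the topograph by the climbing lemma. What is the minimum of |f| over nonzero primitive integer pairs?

translate: b→-3 (≡5 mod 8), so (4,5,3)→(4,-3,2)
flip: (4,-3,2)→(2,3,4)
translate: b→-1 (≡3 mod 4), so (2,3,4)→(2,-1,3)
reduced (well bottom): (2,-1,3) with a≤c, −a<b≤a
well minimum |f| = |-2| = 2 (negative-definite)

2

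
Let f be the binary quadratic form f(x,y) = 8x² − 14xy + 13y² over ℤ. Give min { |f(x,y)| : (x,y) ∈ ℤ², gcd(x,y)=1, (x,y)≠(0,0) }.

translate: b→2 (≡-14 mod 16), so (8,-14,13)→(8,2,7)
flip: (8,2,7)→(7,-2,8)
reduced (well bottom): (7,-2,8) with a≤c, −a<b≤a
well minimum = a = 7

7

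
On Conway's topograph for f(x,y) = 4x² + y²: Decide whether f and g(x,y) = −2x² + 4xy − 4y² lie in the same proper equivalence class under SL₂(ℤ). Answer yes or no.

D₁ = -16, D₂ = -16
f: flip: (4,0,1)→(1,0,4)
f: reduced (well bottom): (1,0,4) with a≤c, −a<b≤a
g is negative-definite; reduce −g:
−g: translate: b→0 (≡-4 mod 4), so (2,-4,4)→(2,0,2)
−g: reduced (well bottom): (2,0,2) with a≤c, −a<b≤a
flip sign back: reduced form of g is (-2,0,-2)
reduced forms (1, 0, 4) vs (-2, 0, -2) ⇒ inequivalent

no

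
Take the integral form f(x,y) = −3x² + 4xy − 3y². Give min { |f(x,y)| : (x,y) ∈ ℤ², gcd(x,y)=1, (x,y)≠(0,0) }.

translate: b→2 (≡-4 mod 6), so (3,-4,3)→(3,2,2)
flip: (3,2,2)→(2,-2,3)
translate: b→2 (≡-2 mod 4), so (2,-2,3)→(2,2,3)
reduced (well bottom): (2,2,3) with a≤c, −a<b≤a
well minimum |f| = |-2| = 2 (negative-definite)

2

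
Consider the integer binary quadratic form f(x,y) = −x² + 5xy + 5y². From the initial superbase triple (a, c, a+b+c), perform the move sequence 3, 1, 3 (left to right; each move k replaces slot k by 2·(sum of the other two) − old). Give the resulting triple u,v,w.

start (-1,5,9) = (f(1,0),f(0,1),f(1,1))
replace slot 3: 2·((-1)+5) − 9 = -1 → (-1,5,-1)
replace slot 1: 2·(5+(-1)) − (-1) = 9 → (9,5,-1)
replace slot 3: 2·(9+5) − (-1) = 29 → (9,5,29)

9,5,29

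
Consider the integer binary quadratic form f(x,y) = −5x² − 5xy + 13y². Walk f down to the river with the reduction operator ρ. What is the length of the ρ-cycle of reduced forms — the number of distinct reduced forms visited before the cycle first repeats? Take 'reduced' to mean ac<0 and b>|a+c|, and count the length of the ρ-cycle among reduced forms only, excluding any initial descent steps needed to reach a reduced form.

D = 285, ⌊√D⌋ = 16
descent: ρ → (13,5,-5)
descent: ρ → (-5,15,3)  [lands on river]
river: ρ → (3,15,-5)
ρ-cycle length = 2 (tail of 2 descent steps not counted)

2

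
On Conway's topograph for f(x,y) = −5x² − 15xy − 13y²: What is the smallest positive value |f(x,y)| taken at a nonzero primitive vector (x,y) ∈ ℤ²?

translate: b→5 (≡15 mod 10), so (5,15,13)→(5,5,3)
flip: (5,5,3)→(3,-5,5)
translate: b→1 (≡-5 mod 6), so (3,-5,5)→(3,1,3)
reduced (well bottom): (3,1,3) with a≤c, −a<b≤a
well minimum |f| = |-3| = 3 (negative-definite)

3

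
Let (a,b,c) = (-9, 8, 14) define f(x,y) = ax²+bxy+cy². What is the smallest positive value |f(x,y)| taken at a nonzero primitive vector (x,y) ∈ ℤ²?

river: ρ → (14,20,-3)
river: ρ → (-3,22,7)
river: ρ → (7,20,-6)
river: ρ → (-6,16,13)
river: ρ → (13,10,-9)
river: ρ → (-9,8,14)
closes: descent 0, river 6
min |a| on river = 3

3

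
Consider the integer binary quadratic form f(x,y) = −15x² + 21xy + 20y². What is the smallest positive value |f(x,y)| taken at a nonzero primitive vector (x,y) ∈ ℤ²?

river: ρ → (20,19,-16)
river: ρ → (-16,13,23)
river: ρ → (23,33,-6)
river: ρ → (-6,39,5)
river: ρ → (5,31,-34)
river: ρ → (-34,37,2)
river: ρ → (2,39,-15)
river: ρ → (-15,21,20)
closes: descent 0, river 8
min |a| on river = 2

2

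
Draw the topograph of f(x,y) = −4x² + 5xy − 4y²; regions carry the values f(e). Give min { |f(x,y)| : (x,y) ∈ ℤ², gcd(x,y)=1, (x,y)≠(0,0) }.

translate: b→3 (≡-5 mod 8), so (4,-5,4)→(4,3,3)
flip: (4,3,3)→(3,-3,4)
translate: b→3 (≡-3 mod 6), so (3,-3,4)→(3,3,4)
reduced (well bottom): (3,3,4) with a≤c, −a<b≤a
well minimum |f| = |-3| = 3 (negative-definite)

3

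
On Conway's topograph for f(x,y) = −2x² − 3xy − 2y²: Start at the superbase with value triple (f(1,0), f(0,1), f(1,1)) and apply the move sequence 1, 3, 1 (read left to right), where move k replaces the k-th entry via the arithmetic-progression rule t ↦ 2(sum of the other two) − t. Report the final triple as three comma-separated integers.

start (-2,-2,-7) = (f(1,0),f(0,1),f(1,1))
replace slot 1: 2·((-2)+(-7)) − (-2) = -16 → (-16,-2,-7)
replace slot 3: 2·((-16)+(-2)) − (-7) = -29 → (-16,-2,-29)
replace slot 1: 2·((-2)+(-29)) − (-16) = -46 → (-46,-2,-29)

-46,-2,-29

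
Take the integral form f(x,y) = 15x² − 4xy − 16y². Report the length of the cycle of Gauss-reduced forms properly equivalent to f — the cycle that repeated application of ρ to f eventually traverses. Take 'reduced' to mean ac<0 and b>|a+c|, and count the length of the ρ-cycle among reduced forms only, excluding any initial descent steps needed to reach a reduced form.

D = 976, ⌊√D⌋ = 31
descent: ρ → (-16,4,15)  [lands on river]
river: ρ → (15,26,-5)
river: ρ → (-5,24,20)
river: ρ → (20,16,-9)
river: ρ → (-9,20,16)
river: ρ → (16,12,-13)
river: ρ → (-13,14,15)
river: ρ → (15,16,-12)
river: ρ → (-12,8,19)
river: ρ → (19,30,-1)
river: ρ → (-1,30,19)
river: ρ → (19,8,-12)
river: ρ → (-12,16,15)
river: ρ → (15,14,-13)
river: ρ → (-13,12,16)
river: ρ → (16,20,-9)
river: ρ → (-9,16,20)
river: ρ → (20,24,-5)
river: ρ → (-5,26,15)
river: ρ → (15,4,-16)
river: ρ → (-16,28,3)
river: ρ → (3,26,-25)
river: ρ → (-25,24,4)
river: ρ → (4,24,-25)
river: ρ → (-25,26,3)
river: ρ → (3,28,-16)
ρ-cycle length = 26 (tail of 1 descent step not counted)

26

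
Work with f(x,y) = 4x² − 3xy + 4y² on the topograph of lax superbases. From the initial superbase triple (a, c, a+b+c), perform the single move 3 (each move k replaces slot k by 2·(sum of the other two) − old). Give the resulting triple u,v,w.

start (4,4,5) = (f(1,0),f(0,1),f(1,1))
replace slot 3: 2·(4+4) − 5 = 11 → (4,4,11)

4,4,11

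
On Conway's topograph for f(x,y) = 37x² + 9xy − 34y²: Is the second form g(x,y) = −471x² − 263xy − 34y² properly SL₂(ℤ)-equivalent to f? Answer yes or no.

D₁ = 5113, D₂ = 5113
river cycle of f (length 154): (-34, 59, 12), (12, 61, -29), (-29, 55, 18), (18, 53, -32), (-32, 11, 39), (39, 67, -4), (-4, 69, 22), (22, 63, -13), (-13, 67, 12), (12, 53, -48), … (144 more)
river cycle of g (length 154): (-34, 59, 12), (12, 61, -29), (-29, 55, 18), (18, 53, -32), (-32, 11, 39), (39, 67, -4), (-4, 69, 22), (22, 63, -13), (-13, 67, 12), (12, 53, -48), … (144 more)
cycles coincide ⇒ equivalent

yes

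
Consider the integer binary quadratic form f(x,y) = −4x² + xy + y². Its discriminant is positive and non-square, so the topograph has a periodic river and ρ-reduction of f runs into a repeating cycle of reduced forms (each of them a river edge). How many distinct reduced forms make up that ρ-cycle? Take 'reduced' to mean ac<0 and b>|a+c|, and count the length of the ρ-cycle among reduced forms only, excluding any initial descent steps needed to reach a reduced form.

D = 17, ⌊√D⌋ = 4
descent: ρ → (1,3,-2)  [lands on river]
river: ρ → (-2,1,2)
river: ρ → (2,3,-1)
river: ρ → (-1,3,2)
river: ρ → (2,1,-2)
river: ρ → (-2,3,1)
ρ-cycle length = 6 (tail of 1 descent step not counted)

6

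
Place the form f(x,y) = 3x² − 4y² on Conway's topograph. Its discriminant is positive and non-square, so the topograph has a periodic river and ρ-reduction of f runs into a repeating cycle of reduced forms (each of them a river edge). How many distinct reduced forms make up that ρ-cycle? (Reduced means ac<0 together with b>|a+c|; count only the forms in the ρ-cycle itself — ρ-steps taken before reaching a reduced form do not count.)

D = 48, ⌊√D⌋ = 6
descent: ρ → (-4,0,3)
descent: ρ → (3,6,-1)  [lands on river]
river: ρ → (-1,6,3)
ρ-cycle length = 2 (tail of 2 descent steps not counted)

2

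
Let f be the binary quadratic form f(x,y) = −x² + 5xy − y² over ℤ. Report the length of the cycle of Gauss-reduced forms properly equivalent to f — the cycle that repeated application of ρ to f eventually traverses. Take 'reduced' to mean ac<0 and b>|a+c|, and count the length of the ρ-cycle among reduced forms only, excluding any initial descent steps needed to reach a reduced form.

D = 21, ⌊√D⌋ = 4
descent: ρ → (-1,3,3)  [lands on river]
river: ρ → (3,3,-1)
ρ-cycle length = 2 (tail of 1 descent step not counted)

2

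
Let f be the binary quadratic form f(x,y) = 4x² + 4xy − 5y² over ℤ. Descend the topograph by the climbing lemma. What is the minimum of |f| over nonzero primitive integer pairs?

river: ρ → (-5,6,3)
river: ρ → (3,6,-5)
river: ρ → (-5,4,4)
river: ρ → (4,4,-5)
closes: descent 0, river 4
min |a| on river = 3

3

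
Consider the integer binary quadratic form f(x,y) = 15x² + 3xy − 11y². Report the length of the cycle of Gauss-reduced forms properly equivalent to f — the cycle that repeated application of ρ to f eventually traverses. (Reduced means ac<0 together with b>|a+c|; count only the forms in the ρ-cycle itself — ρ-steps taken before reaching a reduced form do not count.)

D = 669, ⌊√D⌋ = 25
descent: ρ → (-11,19,7)  [lands on river]
river: ρ → (7,23,-5)
river: ρ → (-5,17,19)
river: ρ → (19,21,-3)
river: ρ → (-3,21,19)
river: ρ → (19,17,-5)
river: ρ → (-5,23,7)
river: ρ → (7,19,-11)
river: ρ → (-11,25,1)
river: ρ → (1,25,-11)
ρ-cycle length = 10 (tail of 1 descent step not counted)

10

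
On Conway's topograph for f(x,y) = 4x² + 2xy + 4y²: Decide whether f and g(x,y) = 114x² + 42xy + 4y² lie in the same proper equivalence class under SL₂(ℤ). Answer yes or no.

D₁ = -60, D₂ = -60
f: reduced (well bottom): (4,2,4) with a≤c, −a<b≤a
g: flip: (114,42,4)→(4,-42,114)
g: translate: b→-2 (≡-42 mod 8), so (4,-42,114)→(4,-2,4)
g: flip: (4,-2,4)→(4,2,4)
g: reduced (well bottom): (4,2,4) with a≤c, −a<b≤a
reduced forms (4, 2, 4) vs (4, 2, 4) ⇒ equivalent

yes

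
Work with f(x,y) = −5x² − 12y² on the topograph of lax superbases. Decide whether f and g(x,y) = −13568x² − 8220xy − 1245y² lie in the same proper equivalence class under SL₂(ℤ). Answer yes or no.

D₁ = -240, D₂ = -240
f is negative-definite; reduce −f:
−f: reduced (well bottom): (5,0,12) with a≤c, −a<b≤a
flip sign back: reduced form of f is (-5,0,-12)
g is negative-definite; reduce −g:
−g: flip: (13568,8220,1245)→(1245,-8220,13568)
−g: translate: b→-750 (≡-8220 mod 2490), so (1245,-8220,13568)→(1245,-750,113)
−g: flip: (1245,-750,113)→(113,750,1245)
−g: translate: b→72 (≡750 mod 226), so (113,750,1245)→(113,72,12)
−g: flip: (113,72,12)→(12,-72,113)
−g: translate: b→0 (≡-72 mod 24), so (12,-72,113)→(12,0,5)
−g: flip: (12,0,5)→(5,0,12)
−g: reduced (well bottom): (5,0,12) with a≤c, −a<b≤a
flip sign back: reduced form of g is (-5,0,-12)
reduced forms (-5, 0, -12) vs (-5, 0, -12) ⇒ equivalent

yes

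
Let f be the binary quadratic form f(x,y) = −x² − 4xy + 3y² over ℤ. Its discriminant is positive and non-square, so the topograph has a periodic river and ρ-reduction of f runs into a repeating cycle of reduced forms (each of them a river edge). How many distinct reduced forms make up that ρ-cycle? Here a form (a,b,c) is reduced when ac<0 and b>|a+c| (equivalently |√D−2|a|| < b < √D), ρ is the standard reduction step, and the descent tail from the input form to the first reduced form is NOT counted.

D = 28, ⌊√D⌋ = 5
descent: ρ → (3,4,-1)  [lands on river]
river: ρ → (-1,4,3)
river: ρ → (3,2,-2)
river: ρ → (-2,2,3)
ρ-cycle length = 4 (tail of 1 descent step not counted)

4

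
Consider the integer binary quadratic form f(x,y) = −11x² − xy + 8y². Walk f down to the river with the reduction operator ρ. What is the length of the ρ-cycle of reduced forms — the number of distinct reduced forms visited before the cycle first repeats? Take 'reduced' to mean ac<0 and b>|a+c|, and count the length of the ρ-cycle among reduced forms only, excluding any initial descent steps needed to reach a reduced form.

D = 353, ⌊√D⌋ = 18
descent: ρ → (8,17,-2)  [lands on river]
river: ρ → (-2,15,16)
river: ρ → (16,17,-1)
river: ρ → (-1,17,16)
river: ρ → (16,15,-2)
river: ρ → (-2,17,8)
river: ρ → (8,15,-4)
river: ρ → (-4,17,4)
river: ρ → (4,15,-8)
river: ρ → (-8,17,2)
river: ρ → (2,15,-16)
river: ρ → (-16,17,1)
river: ρ → (1,17,-16)
river: ρ → (-16,15,2)
river: ρ → (2,17,-8)
river: ρ → (-8,15,4)
river: ρ → (4,17,-4)
river: ρ → (-4,15,8)
ρ-cycle length = 18 (tail of 1 descent step not counted)

18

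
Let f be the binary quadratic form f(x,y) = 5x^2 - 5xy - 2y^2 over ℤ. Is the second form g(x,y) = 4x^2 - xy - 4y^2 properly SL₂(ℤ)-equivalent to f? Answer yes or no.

D₁ = 65, D₂ = 65
river cycle of f (length 6): (-2, 5, 5), (5, 5, -2), (-2, 7, 2), (2, 5, -5), (-5, 5, 2), (2, 7, -2)
river cycle of g (length 6): (-4, 1, 4), (4, 7, -1), (-1, 7, 4), (4, 1, -4), (-4, 7, 1), (1, 7, -4)
cycles differ ⇒ inequivalent

no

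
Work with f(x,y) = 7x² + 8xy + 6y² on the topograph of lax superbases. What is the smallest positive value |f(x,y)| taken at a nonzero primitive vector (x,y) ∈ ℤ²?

translate: b→-6 (≡8 mod 14), so (7,8,6)→(7,-6,5)
flip: (7,-6,5)→(5,6,7)
translate: b→-4 (≡6 mod 10), so (5,6,7)→(5,-4,6)
reduced (well bottom): (5,-4,6) with a≤c, −a<b≤a
well minimum = a = 5

5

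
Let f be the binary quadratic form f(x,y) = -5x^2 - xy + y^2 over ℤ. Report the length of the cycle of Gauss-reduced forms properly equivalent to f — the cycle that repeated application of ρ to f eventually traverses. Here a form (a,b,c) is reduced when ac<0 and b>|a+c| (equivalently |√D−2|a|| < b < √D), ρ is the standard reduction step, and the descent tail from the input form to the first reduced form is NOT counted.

D = 21, ⌊√D⌋ = 4
descent: ρ → (1,3,-3)  [lands on river]
river: ρ → (-3,3,1)
ρ-cycle length = 2 (tail of 1 descent step not counted)

2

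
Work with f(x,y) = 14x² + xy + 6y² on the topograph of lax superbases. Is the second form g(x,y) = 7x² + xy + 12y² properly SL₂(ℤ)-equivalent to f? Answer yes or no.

D₁ = -335, D₂ = -335
f: flip: (14,1,6)→(6,-1,14)
f: reduced (well bottom): (6,-1,14) with a≤c, −a<b≤a
g: reduced (well bottom): (7,1,12) with a≤c, −a<b≤a
reduced forms (6, -1, 14) vs (7, 1, 12) ⇒ inequivalent

no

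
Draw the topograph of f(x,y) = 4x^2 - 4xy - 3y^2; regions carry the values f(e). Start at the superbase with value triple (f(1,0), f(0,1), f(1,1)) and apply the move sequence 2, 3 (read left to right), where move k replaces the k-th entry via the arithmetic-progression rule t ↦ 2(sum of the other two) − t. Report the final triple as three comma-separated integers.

start (4,-3,-3) = (f(1,0),f(0,1),f(1,1))
replace slot 2: 2·(4+(-3)) − (-3) = 5 → (4,5,-3)
replace slot 3: 2·(4+5) − (-3) = 21 → (4,5,21)

4,5,21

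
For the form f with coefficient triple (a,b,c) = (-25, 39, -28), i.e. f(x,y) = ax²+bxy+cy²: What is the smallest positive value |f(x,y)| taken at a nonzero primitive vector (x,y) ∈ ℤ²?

translate: b→11 (≡-39 mod 50), so (25,-39,28)→(25,11,14)
flip: (25,11,14)→(14,-11,25)
reduced (well bottom): (14,-11,25) with a≤c, −a<b≤a
well minimum |f| = |-14| = 14 (negative-definite)

14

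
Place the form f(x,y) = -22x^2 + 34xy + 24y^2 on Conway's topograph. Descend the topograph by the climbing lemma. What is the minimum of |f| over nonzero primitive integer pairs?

river: ρ → (24,14,-32)
river: ρ → (-32,50,6)
river: ρ → (6,46,-48)
river: ρ → (-48,50,4)
river: ρ → (4,54,-22)
river: ρ → (-22,34,24)
closes: descent 0, river 6
min |a| on river = 4

4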